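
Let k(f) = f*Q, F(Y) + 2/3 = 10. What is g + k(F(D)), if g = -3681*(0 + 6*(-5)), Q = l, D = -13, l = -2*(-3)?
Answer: 110486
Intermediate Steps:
l = 6
F(Y) = 28/3 (F(Y) = -2/3 + 10 = 28/3)
Q = 6
k(f) = 6*f (k(f) = f*6 = 6*f)
g = 110430 (g = -3681*(0 - 30) = -3681*(-30) = 110430)
g + k(F(D)) = 110430 + 6*(28/3) = 110430 + 56 = 110486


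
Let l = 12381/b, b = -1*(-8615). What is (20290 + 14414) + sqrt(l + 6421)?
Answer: 34704 + 4*sqrt(29791367815)/8615 ≈ 34784.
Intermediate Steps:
b = 8615
l = 12381/8615 ≈ 1.4371
(20290 + 14414) + sqrt(l + 6421) = (20290 + 14414) + sqrt(12381/8615 + 6421) = 34704 + sqrt(55329296/8615) = 34704 + 4*sqrt(29791367815)/8615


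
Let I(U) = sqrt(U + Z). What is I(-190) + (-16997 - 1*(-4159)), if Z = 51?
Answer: -12838 + I*sqrt(139) ≈ -12838.0 + 11.79*I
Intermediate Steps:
I(U) = sqrt(51 + U) (I(U) = sqrt(U + 51) = sqrt(51 + U))
I(-190) + (-16997 - 1*(-4159)) = sqrt(51 - 190) + (-16997 - 1*(-4159)) = sqrt(-139) + (-16997 + 4159) = I*sqrt(139) - 12838 = -12838 + I*sqrt(139)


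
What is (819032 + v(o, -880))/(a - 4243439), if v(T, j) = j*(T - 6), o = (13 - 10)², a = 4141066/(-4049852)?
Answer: -1653133386992/8592652031047 ≈ -0.19239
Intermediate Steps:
a = -2070533/2024926 (a = 4141066*(-1/4049852) = -2070533/2024926 ≈ -1.0225)
o = 9 (o = 3² = 9)
v(T, j) = j*(-6 + T)
(819032 + v(o, -880))/(a - 4243439) = (819032 - 880*(-6 + 9))/(-2070533/2024926 - 4243439) = (819032 - 880*3)/(-8592652031047/2024926) = (819032 - 2640)*(-2024926/8592652031047) = 816392*(-2024926/8592652031047) = -1653133386992/8592652031047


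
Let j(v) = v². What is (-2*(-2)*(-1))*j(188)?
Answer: -141376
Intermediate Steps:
(-2*(-2)*(-1))*j(188) = (-2*(-2)*(-1))*188² = (4*(-1))*35344 = -4*35344 = -141376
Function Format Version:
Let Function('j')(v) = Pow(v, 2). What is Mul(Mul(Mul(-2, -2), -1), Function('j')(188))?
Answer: -141376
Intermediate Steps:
Mul(Mul(Mul(-2, -2), -1), Function('j')(188)) = Mul(Mul(Mul(-2, -2), -1), Pow(188, 2)) = Mul(Mul(4, -1), 35344) = Mul(-4, 35344) = -141376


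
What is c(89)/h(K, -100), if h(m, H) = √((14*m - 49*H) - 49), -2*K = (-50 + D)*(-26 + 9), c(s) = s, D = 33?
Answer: 89*√707/1414 ≈ 1.6736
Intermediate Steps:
K = -289/2 (K = -(-50 + 33)*(-26 + 9)/2 = -(-17)*(-17)/2 = -½*289 = -289/2 ≈ -144.50)
h(m, H) = √(-49 - 49*H + 14*m) (h(m, H) = √((-49*H + 14*m) - 49) = √(-49 - 49*H + 14*m))
c(89)/h(K, -100) = 89/(√(-49 - 49*(-100) + 14*(-289/2))) = 89/(√(-49 + 4900 - 2023)) = 89/(√2828) = 89/((2*√707)) = 89*(√707/1414) = 89*√707/1414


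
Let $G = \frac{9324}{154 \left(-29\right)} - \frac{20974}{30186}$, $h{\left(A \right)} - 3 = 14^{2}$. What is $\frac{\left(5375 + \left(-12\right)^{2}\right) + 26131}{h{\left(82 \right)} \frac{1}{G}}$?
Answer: $- \frac{141341420050}{319372911} \approx -442.56$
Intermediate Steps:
$h{\left(A \right)} = 199$ ($h{\left(A \right)} = 3 + 14^{2} = 3 + 196 = 199$)
$G = - \frac{13397291}{4814667}$ ($G = \frac{9324}{-4466} - \frac{10487}{15093} = 9324 \left(- \frac{1}{4466}\right) - \frac{10487}{15093} = - \frac{666}{319} - \frac{10487}{15093} = - \frac{13397291}{4814667} \approx -2.7826$)
$\frac{\left(5375 + \left(-12\right)^{2}\right) + 26131}{h{\left(82 \right)} \frac{1}{G}} = \frac{\left(5375 + \left(-12\right)^{2}\right) + 26131}{199 \frac{1}{- \frac{13397291}{4814667}}} = \frac{\left(5375 + 144\right) + 26131}{199 \left(- \frac{4814667}{13397291}\right)} = \frac{5519 + 26131}{- \frac{958118733}{13397291}} = 31650 \left(- \frac{13397291}{958118733}\right) = - \frac{141341420050}{319372911}$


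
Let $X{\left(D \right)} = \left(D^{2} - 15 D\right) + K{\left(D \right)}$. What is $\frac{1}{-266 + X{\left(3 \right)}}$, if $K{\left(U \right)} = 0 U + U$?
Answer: $- \frac{1}{299} \approx -0.0033445$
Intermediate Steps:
$K{\left(U \right)} = U$ ($K{\left(U \right)} = 0 + U = U$)
$X{\left(D \right)} = D^{2} - 14 D$ ($X{\left(D \right)} = \left(D^{2} - 15 D\right) + D = D^{2} - 14 D$)
$\frac{1}{-266 + X{\left(3 \right)}} = \frac{1}{-266 + 3 \left(-14 + 3\right)} = \frac{1}{-266 + 3 \left(-11\right)} = \frac{1}{-266 - 33} = \frac{1}{-299} = - \frac{1}{299}$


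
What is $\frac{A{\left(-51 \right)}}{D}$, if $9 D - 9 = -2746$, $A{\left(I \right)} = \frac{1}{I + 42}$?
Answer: $\frac{1}{2737} \approx 0.00036536$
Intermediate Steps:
$A{\left(I \right)} = \frac{1}{42 + I}$
$D = - \frac{2737}{9}$ ($D = 1 + \frac{1}{9} \left(-2746\right) = 1 - \frac{2746}{9} = - \frac{2737}{9} \approx -304.11$)
$\frac{A{\left(-51 \right)}}{D} = \frac{1}{\left(42 - 51\right) \left(- \frac{2737}{9}\right)} = \frac{1}{-9} \left(- \frac{9}{2737}\right) = \left(- \frac{1}{9}\right) \left(- \frac{9}{2737}\right) = \frac{1}{2737}$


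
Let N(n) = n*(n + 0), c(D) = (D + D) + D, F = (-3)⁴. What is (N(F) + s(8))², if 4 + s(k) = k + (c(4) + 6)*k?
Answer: 45010681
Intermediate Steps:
F = 81
c(D) = 3*D (c(D) = 2*D + D = 3*D)
s(k) = -4 + 19*k (s(k) = -4 + (k + (3*4 + 6)*k) = -4 + (k + (12 + 6)*k) = -4 + (k + 18*k) = -4 + 19*k)
N(n) = n² (N(n) = n*n = n²)
(N(F) + s(8))² = (81² + (-4 + 19*8))² = (6561 + (-4 + 152))² = (6561 + 148)² = 6709² = 45010681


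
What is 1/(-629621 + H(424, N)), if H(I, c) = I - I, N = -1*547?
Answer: -1/629621 ≈ -1.5883e-6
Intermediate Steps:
N = -547
H(I, c) = 0
1/(-629621 + H(424, N)) = 1/(-629621 + 0) = 1/(-629621) = -1/629621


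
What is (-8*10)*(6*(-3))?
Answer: 1440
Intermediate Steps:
(-8*10)*(6*(-3)) = -80*(-18) = 1440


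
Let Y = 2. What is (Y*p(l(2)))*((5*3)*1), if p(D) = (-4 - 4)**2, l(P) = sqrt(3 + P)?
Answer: 1920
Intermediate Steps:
p(D) = 64 (p(D) = (-8)**2 = 64)
(Y*p(l(2)))*((5*3)*1) = (2*64)*((5*3)*1) = 128*(15*1) = 128*15 = 1920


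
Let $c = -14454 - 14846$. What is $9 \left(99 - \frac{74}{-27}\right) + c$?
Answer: $- \frac{85153}{3} \approx -28384.0$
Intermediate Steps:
$c = -29300$
$9 \left(99 - \frac{74}{-27}\right) + c = 9 \left(99 - \frac{74}{-27}\right) - 29300 = 9 \left(99 - - \frac{74}{27}\right) - 29300 = 9 \left(99 + \frac{74}{27}\right) - 29300 = 9 \cdot \frac{2747}{27} - 29300 = \frac{2747}{3} - 29300 = - \frac{85153}{3}$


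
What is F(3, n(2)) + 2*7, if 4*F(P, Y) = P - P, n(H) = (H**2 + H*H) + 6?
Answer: 14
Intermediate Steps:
n(H) = 6 + 2*H**2 (n(H) = (H**2 + H**2) + 6 = 2*H**2 + 6 = 6 + 2*H**2)
F(P, Y) = 0 (F(P, Y) = (P - P)/4 = (1/4)*0 = 0)
F(3, n(2)) + 2*7 = 0 + 2*7 = 0 + 14 = 14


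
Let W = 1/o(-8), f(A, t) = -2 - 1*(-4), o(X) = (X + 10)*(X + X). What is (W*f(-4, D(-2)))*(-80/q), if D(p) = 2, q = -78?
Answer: -5/78 ≈ -0.064103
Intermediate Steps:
o(X) = 2*X*(10 + X) (o(X) = (10 + X)*(2*X) = 2*X*(10 + X))
f(A, t) = 2 (f(A, t) = -2 + 4 = 2)
W = -1/32 (W = 1/(2*(-8)*(10 - 8)) = 1/(2*(-8)*2) = 1/(-32) = -1/32 ≈ -0.031250)
(W*f(-4, D(-2)))*(-80/q) = (-1/32*2)*(-80/(-78)) = -(-5)*(-1)/78 = -1/16*40/39 = -5/78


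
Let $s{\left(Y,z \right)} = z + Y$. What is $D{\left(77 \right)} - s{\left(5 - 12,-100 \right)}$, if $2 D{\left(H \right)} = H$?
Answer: $\frac{291}{2} \approx 145.5$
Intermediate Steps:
$D{\left(H \right)} = \frac{H}{2}$
$s{\left(Y,z \right)} = Y + z$
$D{\left(77 \right)} - s{\left(5 - 12,-100 \right)} = \frac{1}{2} \cdot 77 - \left(\left(5 - 12\right) - 100\right) = \frac{77}{2} - \left(\left(5 - 12\right) - 100\right) = \frac{77}{2} - \left(-7 - 100\right) = \frac{77}{2} - -107 = \frac{77}{2} + 107 = \frac{291}{2}$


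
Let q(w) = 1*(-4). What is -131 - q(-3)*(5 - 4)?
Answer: -127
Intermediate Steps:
q(w) = -4
-131 - q(-3)*(5 - 4) = -131 - (-4)*(5 - 4) = -131 - (-4) = -131 - 1*(-4) = -131 + 4 = -127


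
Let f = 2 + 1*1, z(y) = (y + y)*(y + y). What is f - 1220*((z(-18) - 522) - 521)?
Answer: -308657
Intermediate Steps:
z(y) = 4*y² (z(y) = (2*y)*(2*y) = 4*y²)
f = 3 (f = 2 + 1 = 3)
f - 1220*((z(-18) - 522) - 521) = 3 - 1220*((4*(-18)² - 522) - 521) = 3 - 1220*((4*324 - 522) - 521) = 3 - 1220*((1296 - 522) - 521) = 3 - 1220*(774 - 521) = 3 - 1220*253 = 3 - 308660 = -308657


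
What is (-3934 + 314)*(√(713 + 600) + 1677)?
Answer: -6070740 - 3620*√1313 ≈ -6.2019e+6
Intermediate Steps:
(-3934 + 314)*(√(713 + 600) + 1677) = -3620*(√1313 + 1677) = -3620*(1677 + √1313) = -6070740 - 3620*√1313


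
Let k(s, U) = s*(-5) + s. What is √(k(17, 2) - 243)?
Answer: I*√311 ≈ 17.635*I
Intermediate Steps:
k(s, U) = -4*s (k(s, U) = -5*s + s = -4*s)
√(k(17, 2) - 243) = √(-4*17 - 243) = √(-68 - 243) = √(-311) = I*√311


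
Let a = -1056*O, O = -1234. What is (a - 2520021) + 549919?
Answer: -666998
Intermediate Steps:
a = 1303104 (a = -1056*(-1234) = 1303104)
(a - 2520021) + 549919 = (1303104 - 2520021) + 549919 = -1216917 + 549919 = -666998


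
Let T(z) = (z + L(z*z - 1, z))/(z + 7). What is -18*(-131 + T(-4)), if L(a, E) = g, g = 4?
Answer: 2358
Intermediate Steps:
L(a, E) = 4
T(z) = (4 + z)/(7 + z) (T(z) = (z + 4)/(z + 7) = (4 + z)/(7 + z))
-18*(-131 + T(-4)) = -18*(-131 + (4 - 4)/(7 - 4)) = -18*(-131 + 0/3) = -18*(-131 + (⅓)*0) = -18*(-131 + 0) = -18*(-131) = 2358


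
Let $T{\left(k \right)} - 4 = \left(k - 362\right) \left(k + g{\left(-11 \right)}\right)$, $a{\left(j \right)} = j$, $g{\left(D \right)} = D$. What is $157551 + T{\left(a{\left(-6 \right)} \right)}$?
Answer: $163811$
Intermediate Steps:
$T{\left(k \right)} = 4 + \left(-362 + k\right) \left(-11 + k\right)$ ($T{\left(k \right)} = 4 + \left(k - 362\right) \left(k - 11\right) = 4 + \left(-362 + k\right) \left(-11 + k\right)$)
$157551 + T{\left(a{\left(-6 \right)} \right)} = 157551 + \left(3986 + \left(-6\right)^{2} - -2238\right) = 157551 + \left(3986 + 36 + 2238\right) = 157551 + 6260 = 163811$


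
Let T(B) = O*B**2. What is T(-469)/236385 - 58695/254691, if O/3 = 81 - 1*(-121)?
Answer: 418956915251/743273235 ≈ 563.67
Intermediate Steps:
O = 606 (O = 3*(81 - 1*(-121)) = 3*(81 + 121) = 3*202 = 606)
T(B) = 606*B**2
T(-469)/236385 - 58695/254691 = (606*(-469)**2)/236385 - 58695/254691 = (606*219961)*(1/236385) - 58695*1/254691 = 133296366*(1/236385) - 19565/84897 = 44432122/78795 - 19565/84897 = 418956915251/743273235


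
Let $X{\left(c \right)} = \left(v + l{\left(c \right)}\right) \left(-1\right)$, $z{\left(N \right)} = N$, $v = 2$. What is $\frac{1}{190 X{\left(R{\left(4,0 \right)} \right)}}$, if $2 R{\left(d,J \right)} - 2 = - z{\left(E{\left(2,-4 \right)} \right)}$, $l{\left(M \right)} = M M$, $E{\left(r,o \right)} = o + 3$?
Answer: $- \frac{2}{1615} \approx -0.0012384$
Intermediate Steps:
$E{\left(r,o \right)} = 3 + o$
$l{\left(M \right)} = M^{2}$
$R{\left(d,J \right)} = \frac{3}{2}$ ($R{\left(d,J \right)} = 1 + \frac{\left(-1\right) \left(3 - 4\right)}{2} = 1 + \frac{\left(-1\right) \left(-1\right)}{2} = 1 + \frac{1}{2} \cdot 1 = 1 + \frac{1}{2} = \frac{3}{2}$)
$X{\left(c \right)} = -2 - c^{2}$ ($X{\left(c \right)} = \left(2 + c^{2}\right) \left(-1\right) = -2 - c^{2}$)
$\frac{1}{190 X{\left(R{\left(4,0 \right)} \right)}} = \frac{1}{190 \left(-2 - \left(\frac{3}{2}\right)^{2}\right)} = \frac{1}{190 \left(-2 - \frac{9}{4}\right)} = \frac{1}{190 \left(- \frac{17}{4}\right)} = \frac{1}{- \frac{1615}{2}} = - \frac{2}{1615}$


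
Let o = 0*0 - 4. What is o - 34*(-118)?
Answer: 4008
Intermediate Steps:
o = -4 (o = 0 - 4 = -4)
o - 34*(-118) = -4 - 34*(-118) = -4 + 4012 = 4008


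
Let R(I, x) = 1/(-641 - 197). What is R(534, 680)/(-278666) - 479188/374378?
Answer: -55950495756963/43712769874412 ≈ -1.2800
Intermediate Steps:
R(I, x) = -1/838 (R(I, x) = 1/(-838) = -1/838)
R(534, 680)/(-278666) - 479188/374378 = -1/838/(-278666) - 479188/374378 = -1/838*(-1/278666) - 479188*1/374378 = 1/233522108 - 239594/187189 = -55950495756963/43712769874412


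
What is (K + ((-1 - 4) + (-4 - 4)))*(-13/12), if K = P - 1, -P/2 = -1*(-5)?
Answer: 26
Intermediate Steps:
P = -10 (P = -(-2)*(-5) = -2*5 = -10)
K = -11 (K = -10 - 1 = -11)
(K + ((-1 - 4) + (-4 - 4)))*(-13/12) = (-11 + ((-1 - 4) + (-4 - 4)))*(-13/12) = (-11 + (-5 - 8))*(-13*1/12) = (-11 - 13)*(-13/12) = -24*(-13/12) = 26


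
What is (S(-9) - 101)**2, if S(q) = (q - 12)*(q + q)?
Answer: 76729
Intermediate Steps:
S(q) = 2*q*(-12 + q) (S(q) = (-12 + q)*(2*q) = 2*q*(-12 + q))
(S(-9) - 101)**2 = (2*(-9)*(-12 - 9) - 101)**2 = (2*(-9)*(-21) - 101)**2 = (378 - 101)**2 = 277**2 = 76729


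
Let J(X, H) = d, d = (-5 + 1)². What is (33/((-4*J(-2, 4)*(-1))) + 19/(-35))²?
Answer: 3721/5017600 ≈ 0.00074159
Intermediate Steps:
d = 16 (d = (-4)² = 16)
J(X, H) = 16
(33/((-4*J(-2, 4)*(-1))) + 19/(-35))² = (33/((-4*16*(-1))) + 19/(-35))² = (33/((-64*(-1))) + 19*(-1/35))² = (33/64 - 19/35)² = (-61/2240)² = 3721/5017600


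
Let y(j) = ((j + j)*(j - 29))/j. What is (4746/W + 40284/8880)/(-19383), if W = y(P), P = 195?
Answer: -385547/396834620 ≈ -0.00097156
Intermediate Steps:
y(j) = -58 + 2*j (y(j) = ((2*j)*(-29 + j))/j = (2*j*(-29 + j))/j = -58 + 2*j)
W = 332 (W = -58 + 2*195 = -58 + 390 = 332)
(4746/W + 40284/8880)/(-19383) = (4746/332 + 40284/8880)/(-19383) = (4746*(1/332) + 40284*(1/8880))*(-1/19383) = (2373/166 + 3357/740)*(-1/19383) = (1156641/61420)*(-1/19383) = -385547/396834620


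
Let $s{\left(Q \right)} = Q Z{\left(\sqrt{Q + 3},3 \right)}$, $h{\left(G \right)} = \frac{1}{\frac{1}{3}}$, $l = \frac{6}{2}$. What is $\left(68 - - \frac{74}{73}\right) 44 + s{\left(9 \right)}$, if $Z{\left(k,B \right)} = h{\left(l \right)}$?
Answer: $\frac{223643}{73} \approx 3063.6$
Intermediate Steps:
$l = 3$ ($l = 6 \cdot \frac{1}{2} = 3$)
$h{\left(G \right)} = 3$ ($h{\left(G \right)} = \frac{1}{\frac{1}{3}} = 3$)
$Z{\left(k,B \right)} = 3$
$s{\left(Q \right)} = 3 Q$ ($s{\left(Q \right)} = Q 3 = 3 Q$)
$\left(68 - - \frac{74}{73}\right) 44 + s{\left(9 \right)} = \left(68 - - \frac{74}{73}\right) 44 + 3 \cdot 9 = \left(68 - \left(-74\right) \frac{1}{73}\right) 44 + 27 = \left(68 - - \frac{74}{73}\right) 44 + 27 = \left(68 + \frac{74}{73}\right) 44 + 27 = \frac{5038}{73} \cdot 44 + 27 = \frac{221672}{73} + 27 = \frac{223643}{73}$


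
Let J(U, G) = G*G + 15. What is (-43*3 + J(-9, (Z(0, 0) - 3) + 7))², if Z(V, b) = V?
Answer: 9604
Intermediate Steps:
J(U, G) = 15 + G² (J(U, G) = G² + 15 = 15 + G²)
(-43*3 + J(-9, (Z(0, 0) - 3) + 7))² = (-43*3 + (15 + ((0 - 3) + 7)²))² = (-129 + (15 + (-3 + 7)²))² = (-129 + (15 + 4²))² = (-129 + (15 + 16))² = (-129 + 31)² = (-98)² = 9604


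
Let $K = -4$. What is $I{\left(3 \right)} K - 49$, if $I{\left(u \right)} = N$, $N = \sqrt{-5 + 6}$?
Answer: $-53$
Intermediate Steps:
$N = 1$ ($N = \sqrt{1} = 1$)
$I{\left(u \right)} = 1$
$I{\left(3 \right)} K - 49 = 1 \left(-4\right) - 49 = -4 - 49 = -53$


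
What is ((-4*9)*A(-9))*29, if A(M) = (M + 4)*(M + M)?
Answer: -93960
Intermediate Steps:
A(M) = 2*M*(4 + M) (A(M) = (4 + M)*(2*M) = 2*M*(4 + M))
((-4*9)*A(-9))*29 = ((-4*9)*(2*(-9)*(4 - 9)))*29 = -72*(-9)*(-5)*29 = -36*90*29 = -3240*29 = -93960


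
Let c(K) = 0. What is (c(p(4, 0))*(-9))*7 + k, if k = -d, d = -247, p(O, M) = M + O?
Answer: 247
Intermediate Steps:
k = 247 (k = -1*(-247) = 247)
(c(p(4, 0))*(-9))*7 + k = (0*(-9))*7 + 247 = 0*7 + 247 = 0 + 247 = 247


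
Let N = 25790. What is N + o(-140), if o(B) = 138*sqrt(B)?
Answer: 25790 + 276*I*sqrt(35) ≈ 25790.0 + 1632.8*I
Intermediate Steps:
N + o(-140) = 25790 + 138*sqrt(-140) = 25790 + 138*(2*I*sqrt(35)) = 25790 + 276*I*sqrt(35)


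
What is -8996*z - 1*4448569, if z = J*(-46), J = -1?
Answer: -4862385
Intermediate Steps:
z = 46 (z = -1*(-46) = 46)
-8996*z - 1*4448569 = -8996*46 - 1*4448569 = -413816 - 4448569 = -4862385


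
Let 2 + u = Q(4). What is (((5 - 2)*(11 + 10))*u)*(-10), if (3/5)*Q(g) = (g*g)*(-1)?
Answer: 18060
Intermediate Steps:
Q(g) = -5*g²/3 (Q(g) = 5*((g*g)*(-1))/3 = 5*(g²*(-1))/3 = 5*(-g²)/3 = -5*g²/3)
u = -86/3 (u = -2 - 5/3*4² = -2 - 5/3*16 = -2 - 80/3 = -86/3 ≈ -28.667)
(((5 - 2)*(11 + 10))*u)*(-10) = (((5 - 2)*(11 + 10))*(-86/3))*(-10) = ((3*21)*(-86/3))*(-10) = (63*(-86/3))*(-10) = -1806*(-10) = 18060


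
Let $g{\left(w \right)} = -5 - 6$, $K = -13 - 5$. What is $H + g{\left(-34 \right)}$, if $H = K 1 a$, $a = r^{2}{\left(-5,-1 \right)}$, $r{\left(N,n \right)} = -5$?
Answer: $-461$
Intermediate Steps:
$K = -18$ ($K = -13 - 5 = -18$)
$a = 25$ ($a = \left(-5\right)^{2} = 25$)
$H = -450$ ($H = \left(-18\right) 1 \cdot 25 = \left(-18\right) 25 = -450$)
$g{\left(w \right)} = -11$ ($g{\left(w \right)} = -5 - 6 = -11$)
$H + g{\left(-34 \right)} = -450 - 11 = -461$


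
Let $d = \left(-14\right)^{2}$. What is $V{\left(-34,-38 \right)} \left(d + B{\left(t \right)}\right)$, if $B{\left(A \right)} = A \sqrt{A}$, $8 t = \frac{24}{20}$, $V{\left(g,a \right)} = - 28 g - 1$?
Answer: $186396 + \frac{2853 \sqrt{15}}{200} \approx 1.8645 \cdot 10^{5}$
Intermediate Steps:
$V{\left(g,a \right)} = -1 - 28 g$
$t = \frac{3}{20}$ ($t = \frac{24 \cdot \frac{1}{20}}{8} = \frac{1}{8} \cdot \frac{6}{5} = \frac{3}{20} \approx 0.15$)
$B{\left(A \right)} = A^{\frac{3}{2}}$
$d = 196$
$V{\left(-34,-38 \right)} \left(d + B{\left(t \right)}\right) = \left(-1 - -952\right) \left(196 + \left(\frac{3}{20}\right)^{\frac{3}{2}}\right) = \left(-1 + 952\right) \left(196 + \frac{3 \sqrt{15}}{200}\right) = 951 \left(196 + \frac{3 \sqrt{15}}{200}\right) = 186396 + \frac{2853 \sqrt{15}}{200}$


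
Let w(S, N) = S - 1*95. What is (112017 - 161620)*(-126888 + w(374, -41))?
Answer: 6280186227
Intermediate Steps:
w(S, N) = -95 + S (w(S, N) = S - 95 = -95 + S)
(112017 - 161620)*(-126888 + w(374, -41)) = (112017 - 161620)*(-126888 + (-95 + 374)) = -49603*(-126888 + 279) = -49603*(-126609) = 6280186227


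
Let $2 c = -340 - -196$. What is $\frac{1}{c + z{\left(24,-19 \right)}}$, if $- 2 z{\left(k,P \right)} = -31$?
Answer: $- \frac{2}{113} \approx -0.017699$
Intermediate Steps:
$z{\left(k,P \right)} = \frac{31}{2}$ ($z{\left(k,P \right)} = \left(- \frac{1}{2}\right) \left(-31\right) = \frac{31}{2}$)
$c = -72$ ($c = \frac{-340 - -196}{2} = \frac{-340 + 196}{2} = \frac{1}{2} \left(-144\right) = -72$)
$\frac{1}{c + z{\left(24,-19 \right)}} = \frac{1}{-72 + \frac{31}{2}} = \frac{1}{- \frac{113}{2}} = - \frac{2}{113}$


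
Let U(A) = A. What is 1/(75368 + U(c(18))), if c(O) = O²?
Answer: 1/75692 ≈ 1.3211e-5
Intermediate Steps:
1/(75368 + U(c(18))) = 1/(75368 + 18²) = 1/(75368 + 324) = 1/75692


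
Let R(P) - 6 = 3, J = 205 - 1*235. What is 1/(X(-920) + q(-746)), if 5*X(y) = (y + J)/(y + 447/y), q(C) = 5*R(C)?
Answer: 846847/38282915 ≈ 0.022121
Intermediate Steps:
J = -30 (J = 205 - 235 = -30)
R(P) = 9 (R(P) = 6 + 3 = 9)
q(C) = 45 (q(C) = 5*9 = 45)
X(y) = (-30 + y)/(5*(y + 447/y)) (X(y) = ((y - 30)/(y + 447/y))/5 = ((-30 + y)/(y + 447/y))/5 = (-30 + y)/(5*(y + 447/y)))
1/(X(-920) + q(-746)) = 1/((⅕)*(-920)*(-30 - 920)/(447 + (-920)²) + 45) = 1/((⅕)*(-920)*(-950)/(447 + 846400) + 45) = 1/((⅕)*(-920)*(-950)/846847 + 45) = 1/((⅕)*(-920)*(1/846847)*(-950) + 45) = 1/(174800/846847 + 45) = 1/(38282915/846847) = 846847/38282915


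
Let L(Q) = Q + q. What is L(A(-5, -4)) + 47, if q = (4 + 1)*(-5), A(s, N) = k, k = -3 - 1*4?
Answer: 15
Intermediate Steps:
k = -7 (k = -3 - 4 = -7)
A(s, N) = -7
q = -25 (q = 5*(-5) = -25)
L(Q) = -25 + Q (L(Q) = Q - 25 = -25 + Q)
L(A(-5, -4)) + 47 = (-25 - 7) + 47 = -32 + 47 = 15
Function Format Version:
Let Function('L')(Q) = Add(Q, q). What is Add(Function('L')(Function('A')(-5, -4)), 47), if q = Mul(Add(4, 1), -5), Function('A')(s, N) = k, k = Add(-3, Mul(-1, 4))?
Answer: 15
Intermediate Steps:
k = -7 (k = Add(-3, -4) = -7)
Function('A')(s, N) = -7
q = -25 (q = Mul(5, -5) = -25)
Function('L')(Q) = Add(-25, Q) (Function('L')(Q) = Add(Q, -25) = Add(-25, Q))
Add(Function('L')(Function('A')(-5, -4)), 47) = Add(Add(-25, -7), 47) = Add(-32, 47) = 15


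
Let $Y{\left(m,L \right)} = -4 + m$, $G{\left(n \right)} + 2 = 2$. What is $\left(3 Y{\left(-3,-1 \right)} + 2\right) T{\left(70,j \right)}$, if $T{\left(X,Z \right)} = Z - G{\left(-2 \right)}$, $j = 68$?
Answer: $-1292$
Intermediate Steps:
$G{\left(n \right)} = 0$ ($G{\left(n \right)} = -2 + 2 = 0$)
$T{\left(X,Z \right)} = Z$ ($T{\left(X,Z \right)} = Z - 0 = Z + 0 = Z$)
$\left(3 Y{\left(-3,-1 \right)} + 2\right) T{\left(70,j \right)} = \left(3 \left(-4 - 3\right) + 2\right) 68 = \left(3 \left(-7\right) + 2\right) 68 = \left(-21 + 2\right) 68 = \left(-19\right) 68 = -1292$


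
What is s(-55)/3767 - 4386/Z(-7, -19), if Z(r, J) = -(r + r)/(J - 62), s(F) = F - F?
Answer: 177633/7 ≈ 25376.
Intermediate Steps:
s(F) = 0
Z(r, J) = -2*r/(-62 + J)
s(-55)/3767 - 4386/Z(-7, -19) = 0/3767 - 4386/((-2*(-7)/(-62 - 19))) = 0*(1/3767) - 4386/((-2*(-7)/(-81))) = 0 - 4386/((-2*(-7)*(-1/81))) = 0 - 4386/(-14/81) = 0 - 4386*(-81/14) = 0 + 177633/7 = 177633/7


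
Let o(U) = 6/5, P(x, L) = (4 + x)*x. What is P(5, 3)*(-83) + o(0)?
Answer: -18669/5 ≈ -3733.8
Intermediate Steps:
P(x, L) = x*(4 + x)
o(U) = 6/5 (o(U) = 6*(⅕) = 6/5)
P(5, 3)*(-83) + o(0) = (5*(4 + 5))*(-83) + 6/5 = (5*9)*(-83) + 6/5 = 45*(-83) + 6/5 = -3735 + 6/5 = -18669/5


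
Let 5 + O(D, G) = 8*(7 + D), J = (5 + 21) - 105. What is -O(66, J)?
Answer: -579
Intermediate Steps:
J = -79 (J = 26 - 105 = -79)
O(D, G) = 51 + 8*D (O(D, G) = -5 + 8*(7 + D) = -5 + (56 + 8*D) = 51 + 8*D)
-O(66, J) = -(51 + 8*66) = -(51 + 528) = -1*579 = -579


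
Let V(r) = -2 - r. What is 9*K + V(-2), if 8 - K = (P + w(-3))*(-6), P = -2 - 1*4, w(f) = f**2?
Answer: 234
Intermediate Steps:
P = -6 (P = -2 - 4 = -6)
K = 26 (K = 8 - (-6 + (-3)**2)*(-6) = 8 - (-6 + 9)*(-6) = 8 - 3*(-6) = 8 - 1*(-18) = 8 + 18 = 26)
9*K + V(-2) = 9*26 + (-2 - 1*(-2)) = 234 + (-2 + 2) = 234 + 0 = 234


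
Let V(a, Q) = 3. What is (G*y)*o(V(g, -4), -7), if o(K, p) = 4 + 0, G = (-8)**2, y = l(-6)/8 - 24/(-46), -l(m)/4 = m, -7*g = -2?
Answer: 20736/23 ≈ 901.57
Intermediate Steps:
g = 2/7 (g = -1/7*(-2) = 2/7 ≈ 0.28571)
l(m) = -4*m
y = 81/23 (y = -4*(-6)/8 - 24/(-46) = 24*(1/8) - 24*(-1/46) = 3 + 12/23 = 81/23 ≈ 3.5217)
G = 64
o(K, p) = 4
(G*y)*o(V(g, -4), -7) = (64*(81/23))*4 = (5184/23)*4 = 20736/23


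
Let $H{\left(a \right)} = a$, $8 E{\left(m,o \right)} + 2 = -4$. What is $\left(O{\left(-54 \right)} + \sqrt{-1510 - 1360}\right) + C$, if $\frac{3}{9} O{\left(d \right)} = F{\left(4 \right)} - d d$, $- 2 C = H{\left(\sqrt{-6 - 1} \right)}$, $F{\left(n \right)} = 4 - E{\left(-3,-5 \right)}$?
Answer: $- \frac{34935}{4} + i \sqrt{2870} - \frac{i \sqrt{7}}{2} \approx -8733.8 + 52.25 i$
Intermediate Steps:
$E{\left(m,o \right)} = - \frac{3}{4}$ ($E{\left(m,o \right)} = - \frac{1}{4} + \frac{1}{8} \left(-4\right) = - \frac{1}{4} - \frac{1}{2} = - \frac{3}{4}$)
$F{\left(n \right)} = \frac{19}{4}$ ($F{\left(n \right)} = 4 - - \frac{3}{4} = 4 + \frac{3}{4} = \frac{19}{4}$)
$C = - \frac{i \sqrt{7}}{2}$ ($C = - \frac{\sqrt{-6 - 1}}{2} = - \frac{\sqrt{-7}}{2} = - \frac{i \sqrt{7}}{2} \approx - 1.3229 i$)
$O{\left(d \right)} = \frac{57}{4} - 3 d^{2}$ ($O{\left(d \right)} = 3 \left(\frac{19}{4} - d d\right) = 3 \left(\frac{19}{4} - d^{2}\right) = \frac{57}{4} - 3 d^{2}$)
$\left(O{\left(-54 \right)} + \sqrt{-1510 - 1360}\right) + C = \left(\left(\frac{57}{4} - 3 \left(-54\right)^{2}\right) + \sqrt{-1510 - 1360}\right) - \frac{i \sqrt{7}}{2} = \left(\left(\frac{57}{4} - 8748\right) + \sqrt{-2870}\right) - \frac{i \sqrt{7}}{2} = \left(\left(\frac{57}{4} - 8748\right) + i \sqrt{2870}\right) - \frac{i \sqrt{7}}{2} = \left(- \frac{34935}{4} + i \sqrt{2870}\right) - \frac{i \sqrt{7}}{2} = - \frac{34935}{4} + i \sqrt{2870} - \frac{i \sqrt{7}}{2}$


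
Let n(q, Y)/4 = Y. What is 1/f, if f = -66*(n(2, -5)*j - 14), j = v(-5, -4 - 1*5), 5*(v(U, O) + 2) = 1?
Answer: -1/1452 ≈ -0.00068871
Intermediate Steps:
v(U, O) = -9/5 (v(U, O) = -2 + (⅕)*1 = -2 + ⅕ = -9/5)
n(q, Y) = 4*Y
j = -9/5 ≈ -1.8000
f = -1452 (f = -66*((4*(-5))*(-9/5) - 14) = -66*(-20*(-9/5) - 14) = -66*(36 - 14) = -66*22 = -1452)
1/f = 1/(-1452) = -1/1452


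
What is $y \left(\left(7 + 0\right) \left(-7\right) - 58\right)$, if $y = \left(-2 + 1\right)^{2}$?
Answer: $-107$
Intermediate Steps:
$y = 1$ ($y = \left(-1\right)^{2} = 1$)
$y \left(\left(7 + 0\right) \left(-7\right) - 58\right) = 1 \left(\left(7 + 0\right) \left(-7\right) - 58\right) = 1 \left(7 \left(-7\right) - 58\right) = 1 \left(-49 - 58\right) = 1 \left(-107\right) = -107$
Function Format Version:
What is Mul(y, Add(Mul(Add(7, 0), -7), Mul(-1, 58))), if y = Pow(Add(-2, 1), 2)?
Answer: -107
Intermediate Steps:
y = 1 (y = Pow(-1, 2) = 1)
Mul(y, Add(Mul(Add(7, 0), -7), Mul(-1, 58))) = Mul(1, Add(Mul(Add(7, 0), -7), Mul(-1, 58))) = Mul(1, Add(Mul(7, -7), -58)) = Mul(1, Add(-49, -58)) = Mul(1, -107) = -107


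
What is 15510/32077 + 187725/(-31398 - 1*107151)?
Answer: -1290919945/1481412091 ≈ -0.87141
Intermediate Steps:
15510/32077 + 187725/(-31398 - 1*107151) = 15510*(1/32077) + 187725/(-31398 - 107151) = 15510/32077 + 187725/(-138549) = 15510/32077 + 187725*(-1/138549) = 15510/32077 - 62575/46183 = -1290919945/1481412091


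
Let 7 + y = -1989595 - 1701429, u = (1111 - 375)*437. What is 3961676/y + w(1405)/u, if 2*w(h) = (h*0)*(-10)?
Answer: -3961676/3691031 ≈ -1.0733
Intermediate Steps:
w(h) = 0 (w(h) = ((h*0)*(-10))/2 = (0*(-10))/2 = (½)*0 = 0)
u = 321632 (u = 736*437 = 321632)
y = -3691031 (y = -7 + (-1989595 - 1701429) = -7 - 3691024 = -3691031)
3961676/y + w(1405)/u = 3961676/(-3691031) + 0/321632 = 3961676*(-1/3691031) + 0*(1/321632) = -3961676/3691031 + 0 = -3961676/3691031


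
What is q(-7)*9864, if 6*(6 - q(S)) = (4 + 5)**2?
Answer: -73980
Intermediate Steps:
q(S) = -15/2 (q(S) = 6 - (4 + 5)**2/6 = 6 - 1/6*9**2 = 6 - 1/6*81 = 6 - 27/2 = -15/2)
q(-7)*9864 = -15/2*9864 = -73980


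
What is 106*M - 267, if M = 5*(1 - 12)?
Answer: -6097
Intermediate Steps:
M = -55 (M = 5*(-11) = -55)
106*M - 267 = 106*(-55) - 267 = -5830 - 267 = -6097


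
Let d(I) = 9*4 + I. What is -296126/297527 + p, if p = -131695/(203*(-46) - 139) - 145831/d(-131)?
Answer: 414650091278434/267868021005 ≈ 1548.0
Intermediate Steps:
d(I) = 36 + I
p = 1394551412/900315 (p = -131695/(203*(-46) - 139) - 145831/(36 - 131) = -131695/(-9338 - 139) - 145831/(-95) = -131695/(-9477) - 145831*(-1/95) = -131695*(-1/9477) + 145831/95 = 131695/9477 + 145831/95 = 1394551412/900315 ≈ 1549.0)
-296126/297527 + p = -296126/297527 + 1394551412/900315 = 414650091278434/267868021005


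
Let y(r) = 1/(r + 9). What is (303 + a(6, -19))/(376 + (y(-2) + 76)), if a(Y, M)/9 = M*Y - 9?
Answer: -1876/1055 ≈ -1.7782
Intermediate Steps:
a(Y, M) = -81 + 9*M*Y (a(Y, M) = 9*(M*Y - 9) = 9*(-9 + M*Y) = -81 + 9*M*Y)
y(r) = 1/(9 + r)
(303 + a(6, -19))/(376 + (y(-2) + 76)) = (303 + (-81 + 9*(-19)*6))/(376 + (1/(9 - 2) + 76)) = (303 + (-81 - 1026))/(376 + (1/7 + 76)) = (303 - 1107)/(376 + (⅐ + 76)) = -804/(376 + 533/7) = -804/3165/7 = -804*7/3165 = -1876/1055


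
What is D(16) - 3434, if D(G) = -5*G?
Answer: -3514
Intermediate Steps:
D(16) - 3434 = -5*16 - 3434 = -80 - 3434 = -3514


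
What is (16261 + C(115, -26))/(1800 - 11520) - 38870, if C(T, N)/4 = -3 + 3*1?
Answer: -377832661/9720 ≈ -38872.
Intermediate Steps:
C(T, N) = 0 (C(T, N) = 4*(-3 + 3*1) = 4*(-3 + 3) = 4*0 = 0)
(16261 + C(115, -26))/(1800 - 11520) - 38870 = (16261 + 0)/(1800 - 11520) - 38870 = 16261/(-9720) - 38870 = 16261*(-1/9720) - 38870 = -16261/9720 - 38870 = -377832661/9720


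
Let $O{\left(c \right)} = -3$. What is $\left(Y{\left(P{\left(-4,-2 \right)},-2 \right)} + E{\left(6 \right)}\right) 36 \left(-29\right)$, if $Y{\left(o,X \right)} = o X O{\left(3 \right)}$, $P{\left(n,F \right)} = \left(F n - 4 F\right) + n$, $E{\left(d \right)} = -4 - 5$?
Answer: $-65772$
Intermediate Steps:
$E{\left(d \right)} = -9$ ($E{\left(d \right)} = -4 - 5 = -9$)
$P{\left(n,F \right)} = n - 4 F + F n$ ($P{\left(n,F \right)} = \left(- 4 F + F n\right) + n = n - 4 F + F n$)
$Y{\left(o,X \right)} = - 3 X o$ ($Y{\left(o,X \right)} = o X \left(-3\right) = X o \left(-3\right) = - 3 X o$)
$\left(Y{\left(P{\left(-4,-2 \right)},-2 \right)} + E{\left(6 \right)}\right) 36 \left(-29\right) = \left(\left(-3\right) \left(-2\right) \left(-4 - -8 - -8\right) - 9\right) 36 \left(-29\right) = \left(\left(-3\right) \left(-2\right) \left(-4 + 8 + 8\right) - 9\right) 36 \left(-29\right) = \left(\left(-3\right) \left(-2\right) 12 - 9\right) 36 \left(-29\right) = \left(72 - 9\right) 36 \left(-29\right) = 63 \cdot 36 \left(-29\right) = 2268 \left(-29\right) = -65772$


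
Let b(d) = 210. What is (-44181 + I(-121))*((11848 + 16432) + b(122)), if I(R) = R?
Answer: -1262163980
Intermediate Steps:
(-44181 + I(-121))*((11848 + 16432) + b(122)) = (-44181 - 121)*((11848 + 16432) + 210) = -44302*(28280 + 210) = -44302*28490 = -1262163980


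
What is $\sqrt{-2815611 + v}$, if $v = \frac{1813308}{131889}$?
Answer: $\frac{i \sqrt{5441832548335591}}{43963} \approx 1678.0 i$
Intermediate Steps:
$v = \frac{604436}{43963}$ ($v = 1813308 \cdot \frac{1}{131889} = \frac{604436}{43963} \approx 13.749$)
$\sqrt{-2815611 + v} = \sqrt{-2815611 + \frac{604436}{43963}} = \sqrt{- \frac{123782101957}{43963}} = \frac{i \sqrt{5441832548335591}}{43963}$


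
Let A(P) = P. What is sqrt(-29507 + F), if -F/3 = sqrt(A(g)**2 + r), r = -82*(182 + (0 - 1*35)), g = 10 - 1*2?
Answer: sqrt(-29507 - 3*I*sqrt(11990)) ≈ 0.9562 - 171.78*I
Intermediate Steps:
g = 8 (g = 10 - 2 = 8)
r = -12054 (r = -82*(182 + (0 - 35)) = -82*(182 - 35) = -82*147 = -12054)
F = -3*I*sqrt(11990) (F = -3*sqrt(8**2 - 12054) = -3*sqrt(64 - 12054) = -3*I*sqrt(11990) ≈ -328.5*I)
sqrt(-29507 + F) = sqrt(-29507 - 3*I*sqrt(11990))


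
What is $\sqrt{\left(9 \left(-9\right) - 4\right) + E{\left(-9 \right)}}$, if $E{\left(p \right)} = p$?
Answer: $i \sqrt{94} \approx 9.6954 i$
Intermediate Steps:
$\sqrt{\left(9 \left(-9\right) - 4\right) + E{\left(-9 \right)}} = \sqrt{\left(9 \left(-9\right) - 4\right) - 9} = \sqrt{\left(-81 - 4\right) - 9} = \sqrt{-85 - 9} = \sqrt{-94} = i \sqrt{94}$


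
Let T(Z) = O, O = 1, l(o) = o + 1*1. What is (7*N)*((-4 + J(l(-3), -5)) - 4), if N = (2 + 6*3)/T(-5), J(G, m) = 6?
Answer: -280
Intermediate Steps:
l(o) = 1 + o (l(o) = o + 1 = 1 + o)
T(Z) = 1
N = 20 (N = (2 + 6*3)/1 = (2 + 18)*1 = 20*1 = 20)
(7*N)*((-4 + J(l(-3), -5)) - 4) = (7*20)*((-4 + 6) - 4) = 140*(2 - 4) = 140*(-2) = -280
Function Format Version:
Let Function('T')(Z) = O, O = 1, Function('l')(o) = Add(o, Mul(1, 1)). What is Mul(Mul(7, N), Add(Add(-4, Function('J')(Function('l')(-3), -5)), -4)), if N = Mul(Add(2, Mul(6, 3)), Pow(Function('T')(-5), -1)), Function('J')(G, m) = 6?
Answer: -280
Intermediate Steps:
Function('l')(o) = Add(1, o) (Function('l')(o) = Add(o, 1) = Add(1, o))
Function('T')(Z) = 1
N = 20 (N = Mul(Add(2, Mul(6, 3)), Pow(1, -1)) = Mul(Add(2, 18), 1) = Mul(20, 1) = 20)
Mul(Mul(7, N), Add(Add(-4, Function('J')(Function('l')(-3), -5)), -4)) = Mul(Mul(7, 20), Add(Add(-4, 6), -4)) = Mul(140, Add(2, -4)) = Mul(140, -2) = -280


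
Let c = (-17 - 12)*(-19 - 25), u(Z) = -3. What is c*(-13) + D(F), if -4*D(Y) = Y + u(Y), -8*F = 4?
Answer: -132697/8 ≈ -16587.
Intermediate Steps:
F = -½ (F = -⅛*4 = -½ ≈ -0.50000)
D(Y) = ¾ - Y/4 (D(Y) = -(Y - 3)/4 = -(-3 + Y)/4 = ¾ - Y/4)
c = 1276 (c = -29*(-44) = 1276)
c*(-13) + D(F) = 1276*(-13) + (¾ - ¼*(-½)) = -16588 + (¾ + ⅛) = -16588 + 7/8 = -132697/8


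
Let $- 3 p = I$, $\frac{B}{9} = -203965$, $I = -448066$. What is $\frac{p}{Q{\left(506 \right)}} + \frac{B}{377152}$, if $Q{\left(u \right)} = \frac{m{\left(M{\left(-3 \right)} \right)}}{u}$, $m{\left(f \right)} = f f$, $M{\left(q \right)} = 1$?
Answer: $\frac{85508422437137}{1131456} \approx 7.5574 \cdot 10^{7}$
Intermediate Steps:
$m{\left(f \right)} = f^{2}$
$B = -1835685$ ($B = 9 \left(-203965\right) = -1835685$)
$Q{\left(u \right)} = \frac{1}{u}$ ($Q{\left(u \right)} = \frac{1^{2}}{u} = 1 \frac{1}{u} = \frac{1}{u}$)
$p = \frac{448066}{3}$ ($p = \left(- \frac{1}{3}\right) \left(-448066\right) = \frac{448066}{3} \approx 1.4936 \cdot 10^{5}$)
$\frac{p}{Q{\left(506 \right)}} + \frac{B}{377152} = \frac{448066}{3 \cdot \frac{1}{506}} - \frac{1835685}{377152} = \frac{448066 \frac{1}{\frac{1}{506}}}{3} - \frac{1835685}{377152} = \frac{448066}{3} \cdot 506 - \frac{1835685}{377152} = \frac{226721396}{3} - \frac{1835685}{377152} = \frac{85508422437137}{1131456}$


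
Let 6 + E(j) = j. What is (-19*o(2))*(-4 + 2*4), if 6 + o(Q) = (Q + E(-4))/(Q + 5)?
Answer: 3800/7 ≈ 542.86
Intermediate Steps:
E(j) = -6 + j
o(Q) = -6 + (-10 + Q)/(5 + Q) (o(Q) = -6 + (Q + (-6 - 4))/(Q + 5) = -6 + (Q - 10)/(5 + Q) = -6 + (-10 + Q)/(5 + Q))
(-19*o(2))*(-4 + 2*4) = (-95*(-8 - 1*2)/(5 + 2))*(-4 + 2*4) = (-95*(-8 - 2)/7)*(-4 + 8) = -95*(-10)/7*4 = -19*(-50/7)*4 = (950/7)*4 = 3800/7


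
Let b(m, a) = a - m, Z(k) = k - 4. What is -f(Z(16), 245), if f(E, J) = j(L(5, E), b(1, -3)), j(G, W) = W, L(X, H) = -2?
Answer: 4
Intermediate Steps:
Z(k) = -4 + k
f(E, J) = -4 (f(E, J) = -3 - 1*1 = -3 - 1 = -4)
-f(Z(16), 245) = -1*(-4) = 4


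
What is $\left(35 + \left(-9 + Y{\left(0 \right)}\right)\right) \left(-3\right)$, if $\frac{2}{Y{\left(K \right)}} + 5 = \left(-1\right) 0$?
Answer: $- \frac{384}{5} \approx -76.8$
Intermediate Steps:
$Y{\left(K \right)} = - \frac{2}{5}$ ($Y{\left(K \right)} = \frac{2}{-5 - 0} = \frac{2}{-5 + 0} = \frac{2}{-5} = 2 \left(- \frac{1}{5}\right) = - \frac{2}{5}$)
$\left(35 + \left(-9 + Y{\left(0 \right)}\right)\right) \left(-3\right) = \left(35 - \frac{47}{5}\right) \left(-3\right) = \frac{128}{5} \left(-3\right) = - \frac{384}{5}$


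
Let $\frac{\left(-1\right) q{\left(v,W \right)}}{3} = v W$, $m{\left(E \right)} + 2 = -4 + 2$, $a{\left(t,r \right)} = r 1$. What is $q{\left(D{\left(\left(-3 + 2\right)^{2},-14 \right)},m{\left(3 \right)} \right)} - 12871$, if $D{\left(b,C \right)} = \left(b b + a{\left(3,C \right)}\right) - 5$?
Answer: $-13087$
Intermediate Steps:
$a{\left(t,r \right)} = r$
$m{\left(E \right)} = -4$ ($m{\left(E \right)} = -2 + \left(-4 + 2\right) = -2 - 2 = -4$)
$D{\left(b,C \right)} = -5 + C + b^{2}$ ($D{\left(b,C \right)} = \left(b b + C\right) - 5 = \left(b^{2} + C\right) - 5 = \left(C + b^{2}\right) - 5 = -5 + C + b^{2}$)
$q{\left(v,W \right)} = - 3 W v$ ($q{\left(v,W \right)} = - 3 v W = - 3 W v$)
$q{\left(D{\left(\left(-3 + 2\right)^{2},-14 \right)},m{\left(3 \right)} \right)} - 12871 = \left(-3\right) \left(-4\right) \left(-5 - 14 + \left(\left(-3 + 2\right)^{2}\right)^{2}\right) - 12871 = \left(-3\right) \left(-4\right) \left(-5 - 14 + \left(\left(-1\right)^{2}\right)^{2}\right) - 12871 = \left(-3\right) \left(-4\right) \left(-5 - 14 + 1^{2}\right) - 12871 = \left(-3\right) \left(-4\right) \left(-5 - 14 + 1\right) - 12871 = \left(-3\right) \left(-4\right) \left(-18\right) - 12871 = -216 - 12871 = -13087$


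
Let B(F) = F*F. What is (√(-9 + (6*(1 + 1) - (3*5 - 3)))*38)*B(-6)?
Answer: 4104*I ≈ 4104.0*I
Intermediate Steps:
B(F) = F²
(√(-9 + (6*(1 + 1) - (3*5 - 3)))*38)*B(-6) = (√(-9 + (6*(1 + 1) - (3*5 - 3)))*38)*(-6)² = (√(-9 + (6*2 - (15 - 3)))*38)*36 = (√(-9 + (12 - 1*12))*38)*36 = (√(-9 + (12 - 12))*38)*36 = (√(-9 + 0)*38)*36 = (√(-9)*38)*36 = ((3*I)*38)*36 = (114*I)*36 = 4104*I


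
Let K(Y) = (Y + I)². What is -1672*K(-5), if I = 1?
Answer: -26752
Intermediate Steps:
K(Y) = (1 + Y)² (K(Y) = (Y + 1)² = (1 + Y)²)
-1672*K(-5) = -1672*(1 - 5)² = -1672*(-4)² = -1672*16 = -26752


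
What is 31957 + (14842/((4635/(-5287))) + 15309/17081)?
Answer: 1189780388536/79170435 ≈ 15028.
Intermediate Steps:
31957 + (14842/((4635/(-5287))) + 15309/17081) = 31957 + (14842/((4635*(-1/5287))) + 15309*(1/17081)) = 31957 + (14842/(-4635/5287) + 15309/17081) = 31957 + (14842*(-5287/4635) + 15309/17081) = 31957 + (-78469654/4635 + 15309/17081) = 31957 - 1340269202759/79170435 = 1189780388536/79170435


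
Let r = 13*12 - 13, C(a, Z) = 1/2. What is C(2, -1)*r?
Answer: 143/2 ≈ 71.500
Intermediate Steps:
C(a, Z) = ½
r = 143 (r = 156 - 13 = 143)
C(2, -1)*r = (½)*143 = 143/2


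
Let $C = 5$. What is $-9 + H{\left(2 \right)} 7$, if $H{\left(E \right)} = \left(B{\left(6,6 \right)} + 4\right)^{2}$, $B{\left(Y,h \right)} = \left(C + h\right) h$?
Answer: $34291$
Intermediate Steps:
$B{\left(Y,h \right)} = h \left(5 + h\right)$ ($B{\left(Y,h \right)} = \left(5 + h\right) h = h \left(5 + h\right)$)
$H{\left(E \right)} = 4900$ ($H{\left(E \right)} = \left(6 \left(5 + 6\right) + 4\right)^{2} = \left(6 \cdot 11 + 4\right)^{2} = \left(66 + 4\right)^{2} = 70^{2} = 4900$)
$-9 + H{\left(2 \right)} 7 = -9 + 4900 \cdot 7 = -9 + 34300 = 34291$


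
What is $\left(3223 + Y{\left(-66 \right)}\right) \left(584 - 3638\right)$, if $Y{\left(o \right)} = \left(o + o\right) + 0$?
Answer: $-9439914$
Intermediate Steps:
$Y{\left(o \right)} = 2 o$ ($Y{\left(o \right)} = 2 o + 0 = 2 o$)
$\left(3223 + Y{\left(-66 \right)}\right) \left(584 - 3638\right) = \left(3223 + 2 \left(-66\right)\right) \left(584 - 3638\right) = \left(3223 - 132\right) \left(-3054\right) = 3091 \left(-3054\right) = -9439914$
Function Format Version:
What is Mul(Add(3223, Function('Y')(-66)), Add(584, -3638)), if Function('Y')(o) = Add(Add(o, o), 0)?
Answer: -9439914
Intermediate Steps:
Function('Y')(o) = Mul(2, o) (Function('Y')(o) = Add(Mul(2, o), 0) = Mul(2, o))
Mul(Add(3223, Function('Y')(-66)), Add(584, -3638)) = Mul(Add(3223, Mul(2, -66)), Add(584, -3638)) = Mul(Add(3223, -132), -3054) = Mul(3091, -3054) = -9439914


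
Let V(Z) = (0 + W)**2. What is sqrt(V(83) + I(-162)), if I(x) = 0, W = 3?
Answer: 3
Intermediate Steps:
V(Z) = 9 (V(Z) = (0 + 3)**2 = 3**2 = 9)
sqrt(V(83) + I(-162)) = sqrt(9 + 0) = sqrt(9) = 3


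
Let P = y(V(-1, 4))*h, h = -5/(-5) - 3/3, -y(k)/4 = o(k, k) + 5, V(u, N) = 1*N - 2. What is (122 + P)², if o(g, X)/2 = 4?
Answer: 14884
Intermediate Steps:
V(u, N) = -2 + N (V(u, N) = N - 2 = -2 + N)
o(g, X) = 8 (o(g, X) = 2*4 = 8)
y(k) = -52 (y(k) = -4*(8 + 5) = -4*13 = -52)
h = 0 (h = -5*(-⅕) - 3*⅓ = 1 - 1 = 0)
P = 0 (P = -52*0 = 0)
(122 + P)² = (122 + 0)² = 122² = 14884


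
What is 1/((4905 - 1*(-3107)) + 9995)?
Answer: 1/18007 ≈ 5.5534e-5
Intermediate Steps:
1/((4905 - 1*(-3107)) + 9995) = 1/((4905 + 3107) + 9995) = 1/(8012 + 9995) = 1/18007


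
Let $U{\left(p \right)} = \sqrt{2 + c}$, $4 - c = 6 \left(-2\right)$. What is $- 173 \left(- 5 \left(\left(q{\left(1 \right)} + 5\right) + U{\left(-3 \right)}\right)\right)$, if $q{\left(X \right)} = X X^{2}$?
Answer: $5190 + 2595 \sqrt{2} \approx 8859.9$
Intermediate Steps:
$q{\left(X \right)} = X^{3}$
$c = 16$ ($c = 4 - 6 \left(-2\right) = 4 - -12 = 4 + 12 = 16$)
$U{\left(p \right)} = 3 \sqrt{2}$ ($U{\left(p \right)} = \sqrt{2 + 16} = \sqrt{18} = 3 \sqrt{2}$)
$- 173 \left(- 5 \left(\left(q{\left(1 \right)} + 5\right) + U{\left(-3 \right)}\right)\right) = - 173 \left(- 5 \left(\left(1^{3} + 5\right) + 3 \sqrt{2}\right)\right) = - 173 \left(- 5 \left(\left(1 + 5\right) + 3 \sqrt{2}\right)\right) = - 173 \left(- 5 \left(6 + 3 \sqrt{2}\right)\right) = - 173 \left(-30 - 15 \sqrt{2}\right) = 5190 + 2595 \sqrt{2}$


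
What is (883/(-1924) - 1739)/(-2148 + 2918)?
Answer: -3346719/1481480 ≈ -2.2590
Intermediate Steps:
(883/(-1924) - 1739)/(-2148 + 2918) = (883*(-1/1924) - 1739)/770 = (-883/1924 - 1739)*(1/770) = -3346719/1924*1/770 = -3346719/1481480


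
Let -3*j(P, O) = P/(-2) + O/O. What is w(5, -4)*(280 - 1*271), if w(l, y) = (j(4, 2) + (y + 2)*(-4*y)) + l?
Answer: -240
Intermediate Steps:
j(P, O) = -1/3 + P/6 (j(P, O) = -(P/(-2) + O/O)/3 = -(P*(-1/2) + 1)/3 = -(-P/2 + 1)/3 = -(1 - P/2)/3 = -1/3 + P/6)
w(l, y) = 1/3 + l - 4*y*(2 + y) (w(l, y) = ((-1/3 + (1/6)*4) + (y + 2)*(-4*y)) + l = ((-1/3 + 2/3) + (2 + y)*(-4*y)) + l = (1/3 - 4*y*(2 + y)) + l = 1/3 + l - 4*y*(2 + y))
w(5, -4)*(280 - 1*271) = (1/3 + 5 - 8*(-4) - 4*(-4)**2)*(280 - 1*271) = (1/3 + 5 + 32 - 4*16)*(280 - 271) = (1/3 + 5 + 32 - 64)*9 = -80/3*9 = -240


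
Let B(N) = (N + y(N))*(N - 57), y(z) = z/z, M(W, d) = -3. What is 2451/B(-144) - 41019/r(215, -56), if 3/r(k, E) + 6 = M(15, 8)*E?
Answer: -21222163289/9581 ≈ -2.2150e+6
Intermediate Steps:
y(z) = 1
B(N) = (1 + N)*(-57 + N) (B(N) = (N + 1)*(N - 57) = (1 + N)*(-57 + N))
r(k, E) = 3/(-6 - 3*E)
2451/B(-144) - 41019/r(215, -56) = 2451/(-57 + (-144)**2 - 56*(-144)) - 41019/(1/(-2 - 1*(-56))) = 2451/(-57 + 20736 + 8064) - 41019/(1/(-2 + 56)) = 2451/28743 - 41019/(1/54) = 2451*(1/28743) - 41019/1/54 = 817/9581 - 41019*54 = 817/9581 - 2215026 = -21222163289/9581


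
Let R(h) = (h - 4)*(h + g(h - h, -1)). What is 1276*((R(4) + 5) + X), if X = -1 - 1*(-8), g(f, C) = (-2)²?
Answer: 15312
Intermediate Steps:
g(f, C) = 4
X = 7 (X = -1 + 8 = 7)
R(h) = (-4 + h)*(4 + h) (R(h) = (h - 4)*(h + 4) = (-4 + h)*(4 + h))
1276*((R(4) + 5) + X) = 1276*(((-16 + 4²) + 5) + 7) = 1276*(((-16 + 16) + 5) + 7) = 1276*((0 + 5) + 7) = 1276*(5 + 7) = 1276*12 = 15312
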